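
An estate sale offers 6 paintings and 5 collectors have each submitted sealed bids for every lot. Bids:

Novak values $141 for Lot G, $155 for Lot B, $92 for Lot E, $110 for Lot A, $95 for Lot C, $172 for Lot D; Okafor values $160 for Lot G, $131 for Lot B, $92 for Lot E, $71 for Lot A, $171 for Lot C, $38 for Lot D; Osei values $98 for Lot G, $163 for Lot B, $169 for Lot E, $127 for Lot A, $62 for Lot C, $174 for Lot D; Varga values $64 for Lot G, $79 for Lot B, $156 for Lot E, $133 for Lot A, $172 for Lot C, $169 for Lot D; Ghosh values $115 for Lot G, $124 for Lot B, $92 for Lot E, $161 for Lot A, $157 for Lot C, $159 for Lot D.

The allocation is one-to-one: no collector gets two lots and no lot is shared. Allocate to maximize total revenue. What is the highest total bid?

This is the linear assignment problem.
Optimal: Novak→Lot D ($172), Okafor→Lot G ($160), Osei→Lot E ($169), Varga→Lot C ($172), Ghosh→Lot A ($161) — total 172+160+169+172+161 = $834.
Column-greedy (each lot in turn goes to its best remaining collector) gives $735, worse by 99.
Swapping Varga↔Osei (Varga→Lot E $156, Osei→Lot C $62) loses 123.
No other one-to-one assignment exceeds $834.

Max total: $834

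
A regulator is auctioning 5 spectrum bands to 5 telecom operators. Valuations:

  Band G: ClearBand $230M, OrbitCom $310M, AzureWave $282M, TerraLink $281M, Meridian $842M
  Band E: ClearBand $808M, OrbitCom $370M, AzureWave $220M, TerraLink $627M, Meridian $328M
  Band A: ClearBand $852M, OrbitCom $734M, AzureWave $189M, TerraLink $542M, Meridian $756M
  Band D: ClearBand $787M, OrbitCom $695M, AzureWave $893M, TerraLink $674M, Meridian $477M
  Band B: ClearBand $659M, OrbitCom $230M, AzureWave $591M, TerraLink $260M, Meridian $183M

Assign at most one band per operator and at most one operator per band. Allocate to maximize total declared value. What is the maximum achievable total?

Max total: $3755M

This is the linear assignment problem.
Optimal: ClearBand→Band B ($659M), OrbitCom→Band A ($734M), AzureWave→Band D ($893M), TerraLink→Band E ($627M), Meridian→Band G ($842M) — total 659+734+893+627+842 = $3755M.
Column-greedy (each band in turn goes to its best remaining operator) gives $3537M, worse by 218.
Every other assignment is strictly worse.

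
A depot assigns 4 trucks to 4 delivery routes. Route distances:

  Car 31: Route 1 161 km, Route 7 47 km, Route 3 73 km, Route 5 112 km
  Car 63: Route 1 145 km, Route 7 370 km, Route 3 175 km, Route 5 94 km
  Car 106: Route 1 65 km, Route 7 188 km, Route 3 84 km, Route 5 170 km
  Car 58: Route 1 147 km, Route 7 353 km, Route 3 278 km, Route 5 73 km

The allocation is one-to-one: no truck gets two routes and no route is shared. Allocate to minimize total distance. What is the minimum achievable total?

Minimum total: 349 km

Optimal: Car 31→Route 7 (47 km), Car 63→Route 1 (145 km), Car 106→Route 3 (84 km), Car 58→Route 5 (73 km) — total 47+145+84+73 = 349 km.
Row-greedy (each truck in turn takes its cheapest remaining route) gives 484 km, worse by 135.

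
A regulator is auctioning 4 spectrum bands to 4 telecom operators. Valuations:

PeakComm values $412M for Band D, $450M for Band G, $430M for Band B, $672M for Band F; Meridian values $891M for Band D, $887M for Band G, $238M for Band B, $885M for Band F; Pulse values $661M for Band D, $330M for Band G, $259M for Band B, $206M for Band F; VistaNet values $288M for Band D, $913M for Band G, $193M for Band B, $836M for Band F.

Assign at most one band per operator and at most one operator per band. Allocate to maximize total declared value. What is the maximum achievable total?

Maximum total: $2889M

This is the linear assignment problem.
Optimal: PeakComm→Band B ($430M), Meridian→Band F ($885M), Pulse→Band D ($661M), VistaNet→Band G ($913M) — total 430+885+661+913 = $2889M.
Column-greedy (each band in turn goes to its best remaining operator) gives $2440M, worse by 449.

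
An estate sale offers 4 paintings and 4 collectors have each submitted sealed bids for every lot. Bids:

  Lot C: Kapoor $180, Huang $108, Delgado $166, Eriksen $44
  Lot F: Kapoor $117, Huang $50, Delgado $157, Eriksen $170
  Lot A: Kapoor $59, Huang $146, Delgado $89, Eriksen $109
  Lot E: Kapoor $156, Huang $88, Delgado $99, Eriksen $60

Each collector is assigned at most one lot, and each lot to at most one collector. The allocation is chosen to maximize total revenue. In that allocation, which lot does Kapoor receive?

Kapoor receives Lot E.

Optimal: Kapoor→Lot E ($156), Huang→Lot A ($146), Delgado→Lot C ($166), Eriksen→Lot F ($170) — total 156+146+166+170 = $638.
Row-greedy (each collector in turn takes its best remaining lot) gives $543, worse by 95.
Next-best assignment: Kapoor→Lot C, Huang→Lot A, Delgado→Lot E, Eriksen→Lot F = $595.
Kapoor's own top lot is Lot C ($180), but forcing Kapoor→Lot C and reassigning the rest optimally gives only $595 — worse by 43.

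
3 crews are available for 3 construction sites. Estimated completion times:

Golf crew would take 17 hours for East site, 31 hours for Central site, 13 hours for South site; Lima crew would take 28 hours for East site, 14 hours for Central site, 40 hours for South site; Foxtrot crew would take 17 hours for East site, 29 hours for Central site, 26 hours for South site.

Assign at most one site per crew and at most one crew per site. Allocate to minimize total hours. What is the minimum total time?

Treat this as an assignment problem: match each crew to one site.
Optimal: Golf crew→South site (13 hours), Lima crew→Central site (14 hours), Foxtrot crew→East site (17 hours) — total 13+14+17 = 44 hours.
Column-greedy (each site in turn goes to its cheapest remaining crew) gives 57 hours, worse by 13.
Swapping Lima crew↔Golf crew (Lima crew→South site 40 hours, Golf crew→Central site 31 hours) adds 44.
Checked against all permutations: 44 hours is optimal.

Minimum total: 44 hours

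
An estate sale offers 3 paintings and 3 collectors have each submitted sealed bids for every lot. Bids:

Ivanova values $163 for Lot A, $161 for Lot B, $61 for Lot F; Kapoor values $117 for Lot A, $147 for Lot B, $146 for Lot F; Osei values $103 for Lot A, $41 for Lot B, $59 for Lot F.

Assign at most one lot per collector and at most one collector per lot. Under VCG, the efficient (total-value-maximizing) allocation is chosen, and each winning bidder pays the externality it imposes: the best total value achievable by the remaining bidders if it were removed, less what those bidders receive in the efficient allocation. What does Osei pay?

Efficient allocation: Ivanova→Lot B ($161), Kapoor→Lot F ($146), Osei→Lot A ($103); total welfare W = $410.
Osei receives Lot A at value $103, so the others get W − 103 = $307.
Without Osei: best allocation of the remaining 2 bidders over all 3 lots is Ivanova→Lot A ($163), Kapoor→Lot B ($147), total $310.
VCG payment = (others' best without Osei) − (others' welfare with Osei) = 310 − 307 = $3.

Osei pays $3.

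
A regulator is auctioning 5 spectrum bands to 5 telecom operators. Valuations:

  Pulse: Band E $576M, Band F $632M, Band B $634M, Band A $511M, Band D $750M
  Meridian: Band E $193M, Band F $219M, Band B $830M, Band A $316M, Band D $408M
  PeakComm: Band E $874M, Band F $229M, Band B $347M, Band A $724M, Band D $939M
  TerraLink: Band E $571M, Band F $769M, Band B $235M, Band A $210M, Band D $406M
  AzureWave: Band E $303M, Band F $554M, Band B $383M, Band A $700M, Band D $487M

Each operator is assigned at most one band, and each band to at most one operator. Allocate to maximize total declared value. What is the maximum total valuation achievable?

Optimal: Pulse→Band D ($750M), Meridian→Band B ($830M), PeakComm→Band E ($874M), TerraLink→Band F ($769M), AzureWave→Band A ($700M) — total 750+830+874+769+700 = $3923M.
Max-entry greedy (repeatedly take the single best remaining cell) gives $3814M, worse by 109.
Next-best assignment: Pulse→Band E, Meridian→Band B, PeakComm→Band D, TerraLink→Band F, AzureWave→Band A = $3814M.
Swapping PeakComm↔AzureWave (PeakComm→Band A $724M, AzureWave→Band E $303M) loses 547.
Checked against all permutations: $3923M is optimal.

Maximum total: $3923M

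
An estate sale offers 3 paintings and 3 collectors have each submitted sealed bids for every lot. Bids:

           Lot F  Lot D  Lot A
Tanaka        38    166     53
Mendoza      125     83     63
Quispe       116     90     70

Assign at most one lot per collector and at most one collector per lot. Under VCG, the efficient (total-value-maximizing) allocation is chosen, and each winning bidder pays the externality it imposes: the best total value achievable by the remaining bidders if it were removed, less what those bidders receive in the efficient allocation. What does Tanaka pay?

Efficient allocation: Tanaka→Lot D ($166), Mendoza→Lot F ($125), Quispe→Lot A ($70); total welfare W = $361.
Tanaka receives Lot D at value $166, so the others get W − 166 = $195.
Without Tanaka: best allocation of the remaining 2 bidders over all 3 lots is Mendoza→Lot F ($125), Quispe→Lot D ($90), total $215.
VCG payment = (others' best without Tanaka) − (others' welfare with Tanaka) = 215 − 195 = $20.

Tanaka pays $20.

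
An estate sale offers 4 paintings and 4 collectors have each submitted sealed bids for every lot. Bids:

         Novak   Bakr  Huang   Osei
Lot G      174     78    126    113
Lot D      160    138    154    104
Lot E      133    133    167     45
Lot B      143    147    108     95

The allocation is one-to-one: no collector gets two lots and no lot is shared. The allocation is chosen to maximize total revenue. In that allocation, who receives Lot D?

Osei receives Lot D.

This is the linear assignment problem.
Optimal: Novak→Lot G ($174), Bakr→Lot B ($147), Huang→Lot E ($167), Osei→Lot D ($104) — total 174+147+167+104 = $592.
Column-greedy (each lot in turn goes to its best remaining collector) gives $556, worse by 36.
Swapping Bakr↔Huang (Bakr→Lot E $133, Huang→Lot B $108) loses 73.
Osei's own top lot is Lot G ($113), but forcing Osei→Lot G and reassigning the rest optimally gives only $587 — worse by 5.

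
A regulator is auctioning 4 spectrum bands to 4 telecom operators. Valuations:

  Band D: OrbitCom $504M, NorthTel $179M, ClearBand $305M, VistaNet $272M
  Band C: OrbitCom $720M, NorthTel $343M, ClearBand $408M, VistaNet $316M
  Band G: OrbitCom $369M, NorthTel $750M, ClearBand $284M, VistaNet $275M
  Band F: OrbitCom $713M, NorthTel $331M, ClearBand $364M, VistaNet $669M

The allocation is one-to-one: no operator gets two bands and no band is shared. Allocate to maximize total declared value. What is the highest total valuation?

Maximum total: $2444M

This is a one-to-one assignment (maximum-weight bipartite matching).
Optimal: OrbitCom→Band C ($720M), NorthTel→Band G ($750M), ClearBand→Band D ($305M), VistaNet→Band F ($669M) — total 720+750+305+669 = $2444M.
Row-greedy (each operator in turn takes its best remaining band) gives $2106M, worse by 338.
Swapping OrbitCom↔VistaNet (OrbitCom→Band F $713M, VistaNet→Band C $316M) loses 360.
No other one-to-one assignment exceeds $2444M.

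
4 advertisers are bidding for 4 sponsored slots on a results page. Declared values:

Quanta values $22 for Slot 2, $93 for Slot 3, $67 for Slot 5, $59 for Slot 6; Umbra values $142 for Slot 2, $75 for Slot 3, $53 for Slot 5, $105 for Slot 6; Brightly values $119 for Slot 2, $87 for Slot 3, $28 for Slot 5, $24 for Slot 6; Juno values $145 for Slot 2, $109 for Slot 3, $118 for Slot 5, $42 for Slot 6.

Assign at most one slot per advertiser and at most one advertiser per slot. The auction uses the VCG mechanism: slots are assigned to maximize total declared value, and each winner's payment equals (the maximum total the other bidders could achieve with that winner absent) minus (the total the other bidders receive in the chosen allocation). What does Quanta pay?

Efficient allocation: Quanta→Slot 3 ($93), Umbra→Slot 6 ($105), Brightly→Slot 2 ($119), Juno→Slot 5 ($118); total welfare W = $435.
Quanta receives Slot 3 at value $93, so the others get W − 93 = $342.
Without Quanta: best allocation of the remaining 3 bidders over all 4 slots is Umbra→Slot 2 ($142), Brightly→Slot 3 ($87), Juno→Slot 5 ($118), total $347.
VCG payment = (others' best without Quanta) − (others' welfare with Quanta) = 347 − 342 = $5.

Quanta pays $5.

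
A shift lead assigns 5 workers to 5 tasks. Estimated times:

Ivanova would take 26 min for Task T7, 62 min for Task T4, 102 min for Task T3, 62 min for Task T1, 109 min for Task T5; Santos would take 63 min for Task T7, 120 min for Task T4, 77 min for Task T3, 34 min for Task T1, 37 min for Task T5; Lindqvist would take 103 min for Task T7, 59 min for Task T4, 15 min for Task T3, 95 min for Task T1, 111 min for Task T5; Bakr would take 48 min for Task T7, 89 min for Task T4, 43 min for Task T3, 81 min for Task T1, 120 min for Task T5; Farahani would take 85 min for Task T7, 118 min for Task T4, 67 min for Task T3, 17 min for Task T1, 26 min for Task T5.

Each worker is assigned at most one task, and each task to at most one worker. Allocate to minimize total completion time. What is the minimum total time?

Minimum total: 179 min

Optimal: Ivanova→Task T4 (62 min), Santos→Task T5 (37 min), Lindqvist→Task T3 (15 min), Bakr→Task T7 (48 min), Farahani→Task T1 (17 min) — total 62+37+15+48+17 = 179 min.
Column-greedy (each task in turn goes to its cheapest remaining worker) gives 182 min, worse by 3.
Next-best assignment: Ivanova→Task T7, Santos→Task T5, Lindqvist→Task T4, Bakr→Task T3, Farahani→Task T1 = 182 min.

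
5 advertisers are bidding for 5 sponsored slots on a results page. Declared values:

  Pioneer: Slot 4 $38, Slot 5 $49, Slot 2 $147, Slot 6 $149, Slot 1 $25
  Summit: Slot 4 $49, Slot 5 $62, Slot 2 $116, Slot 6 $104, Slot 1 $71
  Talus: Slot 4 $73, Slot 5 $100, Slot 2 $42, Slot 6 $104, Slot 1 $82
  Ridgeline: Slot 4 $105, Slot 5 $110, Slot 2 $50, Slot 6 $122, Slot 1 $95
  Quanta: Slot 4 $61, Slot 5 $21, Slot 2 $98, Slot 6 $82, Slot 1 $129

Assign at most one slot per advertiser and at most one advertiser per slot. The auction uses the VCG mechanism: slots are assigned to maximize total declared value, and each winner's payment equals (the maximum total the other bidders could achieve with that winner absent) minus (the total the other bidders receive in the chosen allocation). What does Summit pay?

Summit pays $15.

Efficient allocation: Pioneer→Slot 6 ($149), Summit→Slot 2 ($116), Talus→Slot 5 ($100), Ridgeline→Slot 4 ($105), Quanta→Slot 1 ($129); total welfare W = $599.
Summit receives Slot 2 at value $116, so the others get W − 116 = $483.
Without Summit: best allocation of the remaining 4 bidders over all 5 slots is Pioneer→Slot 2 ($147), Talus→Slot 5 ($100), Ridgeline→Slot 6 ($122), Quanta→Slot 1 ($129), total $498.
VCG payment = (others' best without Summit) − (others' welfare with Summit) = 498 − 483 = $15.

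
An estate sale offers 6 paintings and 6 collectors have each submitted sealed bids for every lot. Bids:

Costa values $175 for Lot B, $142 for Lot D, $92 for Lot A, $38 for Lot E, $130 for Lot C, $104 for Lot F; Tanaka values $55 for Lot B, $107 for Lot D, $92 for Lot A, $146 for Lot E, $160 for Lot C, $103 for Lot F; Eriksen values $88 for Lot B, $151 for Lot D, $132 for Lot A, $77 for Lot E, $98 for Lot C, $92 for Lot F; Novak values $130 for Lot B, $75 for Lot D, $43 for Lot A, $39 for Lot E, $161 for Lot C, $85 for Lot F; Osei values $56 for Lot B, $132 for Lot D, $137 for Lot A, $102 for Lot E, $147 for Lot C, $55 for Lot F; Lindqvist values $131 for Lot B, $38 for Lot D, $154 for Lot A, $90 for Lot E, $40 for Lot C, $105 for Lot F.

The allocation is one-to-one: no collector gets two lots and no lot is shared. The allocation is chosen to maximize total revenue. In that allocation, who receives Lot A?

Optimal: Costa→Lot B ($175), Tanaka→Lot E ($146), Eriksen→Lot D ($151), Novak→Lot C ($161), Osei→Lot A ($137), Lindqvist→Lot F ($105) — total 175+146+151+161+137+105 = $875.
Row-greedy (each collector in turn takes its best remaining lot) gives $798, worse by 77.
Swapping Eriksen↔Lindqvist (Eriksen→Lot F $92, Lindqvist→Lot D $38) loses 126.
No other one-to-one assignment exceeds $875.
Osei's own top lot is Lot C ($147), but forcing Osei→Lot C and reassigning the rest optimally gives only $858 — worse by 17.

Osei receives Lot A.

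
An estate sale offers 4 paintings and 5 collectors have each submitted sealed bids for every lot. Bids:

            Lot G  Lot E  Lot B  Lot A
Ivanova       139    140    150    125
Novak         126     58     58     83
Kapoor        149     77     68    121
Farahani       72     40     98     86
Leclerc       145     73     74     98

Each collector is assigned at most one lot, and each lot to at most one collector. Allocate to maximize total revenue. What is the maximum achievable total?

Optimal: Leclerc→Lot G ($145), Ivanova→Lot E ($140), Farahani→Lot B ($98), Kapoor→Lot A ($121) — total 145+140+98+121 = $504.
Column-greedy (each lot in turn goes to its best remaining collector) gives $485, worse by 19.
Checked against all permutations: $504 is optimal.

Maximum total: $504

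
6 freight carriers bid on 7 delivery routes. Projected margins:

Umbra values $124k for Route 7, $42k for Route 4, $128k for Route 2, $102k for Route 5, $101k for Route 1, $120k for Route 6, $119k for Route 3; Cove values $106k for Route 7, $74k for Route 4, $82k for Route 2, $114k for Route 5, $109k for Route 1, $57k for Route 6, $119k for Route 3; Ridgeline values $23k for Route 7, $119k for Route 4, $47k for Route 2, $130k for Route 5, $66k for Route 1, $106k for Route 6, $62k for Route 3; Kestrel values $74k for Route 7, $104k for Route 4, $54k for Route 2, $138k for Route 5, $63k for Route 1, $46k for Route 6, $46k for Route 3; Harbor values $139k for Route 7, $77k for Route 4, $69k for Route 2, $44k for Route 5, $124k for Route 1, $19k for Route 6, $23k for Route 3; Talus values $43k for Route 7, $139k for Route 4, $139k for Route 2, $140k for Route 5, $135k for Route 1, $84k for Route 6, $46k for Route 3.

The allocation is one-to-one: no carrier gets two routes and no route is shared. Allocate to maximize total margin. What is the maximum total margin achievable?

This is the linear assignment problem.
Optimal: Umbra→Route 2 ($128k), Cove→Route 3 ($119k), Ridgeline→Route 4 ($119k), Kestrel→Route 5 ($138k), Harbor→Route 7 ($139k), Talus→Route 1 ($135k) — total 128+119+119+138+139+135 = $778k.
Row-greedy (each carrier in turn takes its best remaining route) gives $755k, worse by 23.

Max total: $778k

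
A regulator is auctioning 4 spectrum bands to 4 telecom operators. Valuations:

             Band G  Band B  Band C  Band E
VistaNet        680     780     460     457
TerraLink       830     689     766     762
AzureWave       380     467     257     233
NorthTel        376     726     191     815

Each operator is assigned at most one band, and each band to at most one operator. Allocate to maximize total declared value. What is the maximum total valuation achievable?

Optimal: VistaNet→Band B ($780M), TerraLink→Band C ($766M), AzureWave→Band G ($380M), NorthTel→Band E ($815M) — total 780+766+380+815 = $2741M.
Max-entry greedy (repeatedly take the single best remaining cell) gives $2682M, worse by 59.
Next-best assignment: VistaNet→Band G, TerraLink→Band C, AzureWave→Band B, NorthTel→Band E = $2728M.

Maximum total: $2741M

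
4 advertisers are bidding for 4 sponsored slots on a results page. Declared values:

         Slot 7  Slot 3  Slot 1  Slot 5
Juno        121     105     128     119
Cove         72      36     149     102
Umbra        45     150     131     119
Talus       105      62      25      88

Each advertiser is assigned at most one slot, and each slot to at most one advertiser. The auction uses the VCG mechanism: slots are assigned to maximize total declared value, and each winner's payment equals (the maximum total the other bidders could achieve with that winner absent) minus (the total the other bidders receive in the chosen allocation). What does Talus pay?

Efficient allocation: Juno→Slot 5 ($119), Cove→Slot 1 ($149), Umbra→Slot 3 ($150), Talus→Slot 7 ($105); total welfare W = $523.
Talus receives Slot 7 at value $105, so the others get W − 105 = $418.
Without Talus: best allocation of the remaining 3 bidders over all 4 slots is Juno→Slot 7 ($121), Cove→Slot 1 ($149), Umbra→Slot 3 ($150), total $420.
VCG payment = (others' best without Talus) − (others' welfare with Talus) = 420 − 418 = $2.

Talus pays $2.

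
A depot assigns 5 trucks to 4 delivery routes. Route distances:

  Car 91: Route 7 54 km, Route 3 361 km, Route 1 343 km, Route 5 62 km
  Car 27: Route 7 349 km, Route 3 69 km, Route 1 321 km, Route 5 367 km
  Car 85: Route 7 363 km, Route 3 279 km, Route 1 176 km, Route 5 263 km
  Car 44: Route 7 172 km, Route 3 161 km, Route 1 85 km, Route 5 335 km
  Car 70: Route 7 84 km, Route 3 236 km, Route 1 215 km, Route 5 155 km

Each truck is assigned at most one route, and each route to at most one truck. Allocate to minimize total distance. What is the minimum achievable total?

Min total: 300 km

Optimal: Car 70→Route 7 (84 km), Car 27→Route 3 (69 km), Car 44→Route 1 (85 km), Car 91→Route 5 (62 km) — total 84+69+85+62 = 300 km.
Min-entry greedy (repeatedly take the single cheapest remaining cell) gives 363 km, worse by 63.
Next-best assignment: Car 91→Route 7, Car 27→Route 3, Car 44→Route 1, Car 70→Route 5 = 363 km.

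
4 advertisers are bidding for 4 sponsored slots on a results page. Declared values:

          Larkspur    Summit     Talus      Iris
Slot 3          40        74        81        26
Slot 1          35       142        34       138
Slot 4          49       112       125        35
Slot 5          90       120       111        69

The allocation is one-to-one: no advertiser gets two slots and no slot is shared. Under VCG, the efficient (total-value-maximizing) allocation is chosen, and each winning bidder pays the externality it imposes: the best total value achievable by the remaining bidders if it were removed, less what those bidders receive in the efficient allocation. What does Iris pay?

Iris pays $68.

Efficient allocation: Larkspur→Slot 5 ($90), Summit→Slot 3 ($74), Talus→Slot 4 ($125), Iris→Slot 1 ($138); total welfare W = $427.
Iris receives Slot 1 at value $138, so the others get W − 138 = $289.
Without Iris: best allocation of the remaining 3 bidders over all 4 slots is Larkspur→Slot 5 ($90), Summit→Slot 1 ($142), Talus→Slot 4 ($125), total $357.
VCG payment = (others' best without Iris) − (others' welfare with Iris) = 357 − 289 = $68.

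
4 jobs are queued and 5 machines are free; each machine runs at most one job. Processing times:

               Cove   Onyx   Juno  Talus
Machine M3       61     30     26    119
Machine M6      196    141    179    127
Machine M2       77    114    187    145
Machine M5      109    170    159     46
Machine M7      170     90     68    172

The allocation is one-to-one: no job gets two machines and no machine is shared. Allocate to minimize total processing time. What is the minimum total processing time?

Optimal: Cove→Machine M2 (77 min), Onyx→Machine M3 (30 min), Juno→Machine M7 (68 min), Talus→Machine M5 (46 min) — total 77+30+68+46 = 221 min.
Swapping Juno↔Talus (Juno→Machine M5 159 min, Talus→Machine M7 172 min) adds 217.

Min total: 221 min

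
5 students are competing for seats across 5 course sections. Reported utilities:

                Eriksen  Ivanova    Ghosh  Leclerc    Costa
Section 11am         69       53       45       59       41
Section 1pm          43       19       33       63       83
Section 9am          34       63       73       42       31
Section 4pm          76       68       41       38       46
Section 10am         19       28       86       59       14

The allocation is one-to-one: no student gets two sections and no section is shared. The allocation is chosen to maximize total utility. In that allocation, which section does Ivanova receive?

Ivanova receives Section 9am.

Optimal: Eriksen→Section 4pm (76 points), Ivanova→Section 9am (63 points), Ghosh→Section 10am (86 points), Leclerc→Section 11am (59 points), Costa→Section 1pm (83 points) — total 76+63+86+59+83 = 367 points.
Row-greedy (each student in turn takes its best remaining section) gives 329 points, worse by 38.
Next-best assignment: Eriksen→Section 11am, Ivanova→Section 4pm, Ghosh→Section 9am, Leclerc→Section 10am, Costa→Section 1pm = 352 points.
Swapping Costa↔Ghosh (Costa→Section 10am 14 points, Ghosh→Section 1pm 33 points) loses 122.
Ivanova's own top section is Section 4pm (68 points), but forcing Ivanova→Section 4pm and reassigning the rest optimally gives only 352 points — worse by 15.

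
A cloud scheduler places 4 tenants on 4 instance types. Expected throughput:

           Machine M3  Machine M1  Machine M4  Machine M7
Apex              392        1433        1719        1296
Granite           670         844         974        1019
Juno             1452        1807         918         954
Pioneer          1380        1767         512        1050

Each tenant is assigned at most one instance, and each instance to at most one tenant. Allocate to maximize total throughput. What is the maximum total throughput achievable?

Optimal: Apex→Machine M4 (1719 ops/s), Granite→Machine M7 (1019 ops/s), Juno→Machine M3 (1452 ops/s), Pioneer→Machine M1 (1767 ops/s) — total 1719+1019+1452+1767 = 5957 ops/s.
Row-greedy (each tenant in turn takes its best remaining instance) gives 5925 ops/s, worse by 32.

Max total: 5957 ops/s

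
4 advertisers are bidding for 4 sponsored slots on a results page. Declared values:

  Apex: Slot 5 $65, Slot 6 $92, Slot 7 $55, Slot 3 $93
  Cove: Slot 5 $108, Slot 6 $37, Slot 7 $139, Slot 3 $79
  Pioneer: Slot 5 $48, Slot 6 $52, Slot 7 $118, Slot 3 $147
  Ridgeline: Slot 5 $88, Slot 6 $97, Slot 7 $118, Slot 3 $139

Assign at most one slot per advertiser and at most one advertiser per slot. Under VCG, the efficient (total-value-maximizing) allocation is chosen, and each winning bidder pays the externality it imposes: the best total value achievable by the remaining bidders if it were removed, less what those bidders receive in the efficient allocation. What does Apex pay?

Efficient allocation: Apex→Slot 6 ($92), Cove→Slot 7 ($139), Pioneer→Slot 3 ($147), Ridgeline→Slot 5 ($88); total welfare W = $466.
Apex receives Slot 6 at value $92, so the others get W − 92 = $374.
Without Apex: best allocation of the remaining 3 bidders over all 4 slots is Cove→Slot 7 ($139), Pioneer→Slot 3 ($147), Ridgeline→Slot 6 ($97), total $383.
VCG payment = (others' best without Apex) − (others' welfare with Apex) = 383 − 374 = $9.

Apex pays $9.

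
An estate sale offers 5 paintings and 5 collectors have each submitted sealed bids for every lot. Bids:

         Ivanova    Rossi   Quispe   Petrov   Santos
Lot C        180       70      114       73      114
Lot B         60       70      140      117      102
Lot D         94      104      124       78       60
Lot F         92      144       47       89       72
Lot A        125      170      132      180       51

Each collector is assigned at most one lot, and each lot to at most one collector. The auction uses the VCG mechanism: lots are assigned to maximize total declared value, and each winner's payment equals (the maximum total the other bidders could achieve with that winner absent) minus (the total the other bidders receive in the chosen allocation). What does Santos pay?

Efficient allocation: Ivanova→Lot C ($180), Rossi→Lot F ($144), Quispe→Lot D ($124), Petrov→Lot A ($180), Santos→Lot B ($102); total welfare W = $730.
Santos receives Lot B at value $102, so the others get W − 102 = $628.
Without Santos: best allocation of the remaining 4 bidders over all 5 lots is Ivanova→Lot C ($180), Rossi→Lot F ($144), Quispe→Lot B ($140), Petrov→Lot A ($180), total $644.
VCG payment = (others' best without Santos) − (others' welfare with Santos) = 644 − 628 = $16.

Santos pays $16.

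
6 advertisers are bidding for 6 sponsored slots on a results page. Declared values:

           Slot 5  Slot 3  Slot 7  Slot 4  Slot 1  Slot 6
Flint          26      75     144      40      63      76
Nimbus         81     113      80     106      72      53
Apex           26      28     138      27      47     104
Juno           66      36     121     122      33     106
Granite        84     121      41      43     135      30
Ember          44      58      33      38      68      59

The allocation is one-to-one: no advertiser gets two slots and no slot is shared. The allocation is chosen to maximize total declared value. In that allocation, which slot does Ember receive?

Ember receives Slot 5.

Optimal: Flint→Slot 7 ($144), Nimbus→Slot 3 ($113), Apex→Slot 6 ($104), Juno→Slot 4 ($122), Granite→Slot 1 ($135), Ember→Slot 5 ($44) — total 144+113+104+122+135+44 = $662.
Column-greedy (each slot in turn goes to its best remaining advertiser) gives $635, worse by 27.
Swapping Ember↔Granite (Ember→Slot 1 $68, Granite→Slot 5 $84) loses 27.
Ember's own top slot is Slot 1 ($68), but forcing Ember→Slot 1 and reassigning the rest optimally gives only $640 — worse by 22.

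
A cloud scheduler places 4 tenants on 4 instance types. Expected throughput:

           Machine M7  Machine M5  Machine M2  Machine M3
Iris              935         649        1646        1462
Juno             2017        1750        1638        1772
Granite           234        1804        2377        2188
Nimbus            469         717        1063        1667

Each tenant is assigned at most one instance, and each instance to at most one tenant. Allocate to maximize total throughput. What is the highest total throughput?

Optimal: Iris→Machine M2 (1646 ops/s), Juno→Machine M7 (2017 ops/s), Granite→Machine M5 (1804 ops/s), Nimbus→Machine M3 (1667 ops/s) — total 1646+2017+1804+1667 = 7134 ops/s.
Row-greedy (each tenant in turn takes its best remaining instance) gives 6568 ops/s, worse by 566.
Next-best assignment: Iris→Machine M7, Juno→Machine M5, Granite→Machine M2, Nimbus→Machine M3 = 6729 ops/s.
No other one-to-one assignment exceeds 7134 ops/s.

Max total: 7134 ops/s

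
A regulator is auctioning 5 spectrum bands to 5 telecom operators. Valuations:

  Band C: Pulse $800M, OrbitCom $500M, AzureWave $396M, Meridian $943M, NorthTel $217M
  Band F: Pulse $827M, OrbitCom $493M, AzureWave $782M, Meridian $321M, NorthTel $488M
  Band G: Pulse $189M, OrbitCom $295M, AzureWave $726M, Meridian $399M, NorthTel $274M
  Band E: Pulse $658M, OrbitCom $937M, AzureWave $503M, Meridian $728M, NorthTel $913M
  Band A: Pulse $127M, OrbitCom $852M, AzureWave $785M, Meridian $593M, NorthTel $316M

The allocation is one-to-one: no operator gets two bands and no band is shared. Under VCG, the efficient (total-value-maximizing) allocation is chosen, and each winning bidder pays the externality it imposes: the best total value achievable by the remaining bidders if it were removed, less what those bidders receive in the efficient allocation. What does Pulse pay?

Pulse pays $56M.

Efficient allocation: Pulse→Band F ($827M), OrbitCom→Band A ($852M), AzureWave→Band G ($726M), Meridian→Band C ($943M), NorthTel→Band E ($913M); total welfare W = $4261M.
Pulse receives Band F at value $827M, so the others get W − 827 = $3434M.
Without Pulse: best allocation of the remaining 4 bidders over all 5 bands is OrbitCom→Band A ($852M), AzureWave→Band F ($782M), Meridian→Band C ($943M), NorthTel→Band E ($913M), total $3490M.
VCG payment = (others' best without Pulse) − (others' welfare with Pulse) = 3490 − 3434 = $56M.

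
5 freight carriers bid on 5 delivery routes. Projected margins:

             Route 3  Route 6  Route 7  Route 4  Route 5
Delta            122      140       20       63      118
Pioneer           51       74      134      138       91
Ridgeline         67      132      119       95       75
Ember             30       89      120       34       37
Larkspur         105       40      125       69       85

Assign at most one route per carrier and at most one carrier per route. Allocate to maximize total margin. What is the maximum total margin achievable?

Max total: $613k

Optimal: Delta→Route 5 ($118k), Pioneer→Route 4 ($138k), Ridgeline→Route 6 ($132k), Ember→Route 7 ($120k), Larkspur→Route 3 ($105k) — total 118+138+132+120+105 = $613k.
Next-best assignment: Delta→Route 3, Pioneer→Route 4, Ridgeline→Route 6, Ember→Route 7, Larkspur→Route 5 = $597k.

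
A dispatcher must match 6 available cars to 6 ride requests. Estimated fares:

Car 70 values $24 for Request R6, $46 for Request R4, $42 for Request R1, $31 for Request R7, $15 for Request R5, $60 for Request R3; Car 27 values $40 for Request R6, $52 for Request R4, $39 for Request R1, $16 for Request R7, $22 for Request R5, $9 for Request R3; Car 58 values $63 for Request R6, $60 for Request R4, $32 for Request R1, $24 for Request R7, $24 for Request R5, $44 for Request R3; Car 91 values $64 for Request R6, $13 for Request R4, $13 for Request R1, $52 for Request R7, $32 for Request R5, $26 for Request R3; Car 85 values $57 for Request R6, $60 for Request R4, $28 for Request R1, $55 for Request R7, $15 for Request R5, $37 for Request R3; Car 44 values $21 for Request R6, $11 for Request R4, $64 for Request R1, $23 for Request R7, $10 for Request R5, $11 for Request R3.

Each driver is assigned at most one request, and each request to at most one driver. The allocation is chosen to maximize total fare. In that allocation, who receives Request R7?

Car 85 receives Request R7.

Optimal: Car 70→Request R3 ($60), Car 27→Request R4 ($52), Car 58→Request R6 ($63), Car 91→Request R5 ($32), Car 85→Request R7 ($55), Car 44→Request R1 ($64) — total 60+52+63+32+55+64 = $326.
Next-best assignment: Car 70→Request R3, Car 27→Request R5, Car 58→Request R4, Car 91→Request R6, Car 85→Request R7, Car 44→Request R1 = $325.
Car 85's own top request is Request R4 ($60), but forcing Car 85→Request R4 and reassigning the rest optimally gives only $321 — worse by 5.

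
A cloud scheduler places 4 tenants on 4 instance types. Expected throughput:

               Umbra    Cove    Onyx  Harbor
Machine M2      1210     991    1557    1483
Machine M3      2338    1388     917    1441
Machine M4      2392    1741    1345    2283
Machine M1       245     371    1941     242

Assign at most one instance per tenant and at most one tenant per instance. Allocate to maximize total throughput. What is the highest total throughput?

Max total: 7553 ops/s

Optimal: Umbra→Machine M3 (2338 ops/s), Cove→Machine M2 (991 ops/s), Onyx→Machine M1 (1941 ops/s), Harbor→Machine M4 (2283 ops/s) — total 2338+991+1941+2283 = 7553 ops/s.
Swapping Onyx↔Umbra (Onyx→Machine M3 917 ops/s, Umbra→Machine M1 245 ops/s) loses 3117.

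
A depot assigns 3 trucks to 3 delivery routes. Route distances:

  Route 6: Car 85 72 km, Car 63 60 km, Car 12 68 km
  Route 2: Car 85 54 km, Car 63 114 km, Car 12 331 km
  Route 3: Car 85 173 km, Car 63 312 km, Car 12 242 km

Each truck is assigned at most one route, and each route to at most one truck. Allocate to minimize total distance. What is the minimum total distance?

This is the linear assignment problem.
Optimal: Car 85→Route 3 (173 km), Car 63→Route 2 (114 km), Car 12→Route 6 (68 km) — total 173+114+68 = 355 km.
Min-entry greedy (repeatedly take the single cheapest remaining cell) gives 356 km, worse by 1.

Min total: 355 km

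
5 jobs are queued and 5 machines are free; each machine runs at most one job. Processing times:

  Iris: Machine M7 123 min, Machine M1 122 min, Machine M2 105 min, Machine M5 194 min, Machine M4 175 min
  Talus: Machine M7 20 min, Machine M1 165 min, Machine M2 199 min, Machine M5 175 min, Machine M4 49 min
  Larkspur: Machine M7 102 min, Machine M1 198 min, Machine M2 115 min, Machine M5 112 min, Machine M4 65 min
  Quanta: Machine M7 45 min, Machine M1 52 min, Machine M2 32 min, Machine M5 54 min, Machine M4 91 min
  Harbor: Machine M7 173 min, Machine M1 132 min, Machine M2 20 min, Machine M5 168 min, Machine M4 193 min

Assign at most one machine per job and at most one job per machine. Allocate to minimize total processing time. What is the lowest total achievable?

Optimal: Iris→Machine M1 (122 min), Talus→Machine M7 (20 min), Larkspur→Machine M4 (65 min), Quanta→Machine M5 (54 min), Harbor→Machine M2 (20 min) — total 122+20+65+54+20 = 281 min.
Min-entry greedy (repeatedly take the single cheapest remaining cell) gives 351 min, worse by 70.

Min total: 281 min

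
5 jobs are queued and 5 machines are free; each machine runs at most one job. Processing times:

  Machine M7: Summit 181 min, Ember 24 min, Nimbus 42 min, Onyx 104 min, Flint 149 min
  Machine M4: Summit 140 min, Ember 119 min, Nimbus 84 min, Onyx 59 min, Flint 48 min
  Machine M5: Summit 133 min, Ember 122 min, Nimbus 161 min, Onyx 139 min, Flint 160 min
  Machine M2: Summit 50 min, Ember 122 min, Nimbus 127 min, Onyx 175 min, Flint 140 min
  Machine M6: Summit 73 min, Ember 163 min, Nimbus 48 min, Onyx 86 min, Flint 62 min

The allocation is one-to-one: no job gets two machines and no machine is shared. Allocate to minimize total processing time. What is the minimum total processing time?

Optimal: Summit→Machine M2 (50 min), Ember→Machine M7 (24 min), Nimbus→Machine M6 (48 min), Onyx→Machine M5 (139 min), Flint→Machine M4 (48 min) — total 50+24+48+139+48 = 309 min.
Column-greedy (each machine in turn goes to its cheapest remaining job) gives 418 min, worse by 109.
Next-best assignment: Summit→Machine M2, Ember→Machine M5, Nimbus→Machine M7, Onyx→Machine M4, Flint→Machine M6 = 335 min.
Swapping Ember↔Summit (Ember→Machine M2 122 min, Summit→Machine M7 181 min) adds 229.
Every other assignment is strictly worse.

Min total: 309 min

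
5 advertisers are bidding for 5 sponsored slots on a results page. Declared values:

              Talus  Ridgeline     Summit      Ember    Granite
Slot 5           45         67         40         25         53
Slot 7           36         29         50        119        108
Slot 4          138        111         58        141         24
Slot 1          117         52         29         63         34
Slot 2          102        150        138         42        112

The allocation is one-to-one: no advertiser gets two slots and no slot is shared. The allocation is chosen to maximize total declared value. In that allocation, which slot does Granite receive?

Granite receives Slot 7.

This is a one-to-one assignment (maximum-weight bipartite matching).
Optimal: Talus→Slot 1 ($117), Ridgeline→Slot 5 ($67), Summit→Slot 2 ($138), Ember→Slot 4 ($141), Granite→Slot 7 ($108) — total 117+67+138+141+108 = $571.
Row-greedy (each advertiser in turn takes its best remaining slot) gives $454, worse by 117.
Next-best assignment: Talus→Slot 1, Ridgeline→Slot 2, Summit→Slot 5, Ember→Slot 4, Granite→Slot 7 = $556.
Checked against all permutations: $571 is optimal.
Granite's own top slot is Slot 2 ($112), but forcing Granite→Slot 2 and reassigning the rest optimally gives only $499 — worse by 72.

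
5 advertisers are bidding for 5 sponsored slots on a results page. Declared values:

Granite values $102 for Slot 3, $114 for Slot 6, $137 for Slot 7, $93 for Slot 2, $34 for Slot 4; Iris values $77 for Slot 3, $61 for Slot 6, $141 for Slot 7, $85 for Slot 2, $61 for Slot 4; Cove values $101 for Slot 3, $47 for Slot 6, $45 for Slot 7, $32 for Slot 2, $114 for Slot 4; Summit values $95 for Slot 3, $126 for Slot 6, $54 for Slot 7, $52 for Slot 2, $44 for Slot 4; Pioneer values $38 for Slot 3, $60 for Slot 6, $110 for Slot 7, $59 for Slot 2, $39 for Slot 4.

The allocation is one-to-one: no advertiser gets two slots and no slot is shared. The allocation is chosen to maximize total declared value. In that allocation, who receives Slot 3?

Treat this as an assignment problem: match each advertiser to one slot.
Optimal: Granite→Slot 3 ($102), Iris→Slot 7 ($141), Cove→Slot 4 ($114), Summit→Slot 6 ($126), Pioneer→Slot 2 ($59) — total 102+141+114+126+59 = $542.
Row-greedy (each advertiser in turn takes its best remaining slot) gives $500, worse by 42.
Next-best assignment: Granite→Slot 3, Iris→Slot 2, Cove→Slot 4, Summit→Slot 6, Pioneer→Slot 7 = $537.
Swapping Summit↔Granite (Summit→Slot 3 $95, Granite→Slot 6 $114) loses 19.
No other one-to-one assignment exceeds $542.
Granite's own top slot is Slot 7 ($137), but forcing Granite→Slot 7 and reassigning the rest optimally gives only $513 — worse by 29.

Granite receives Slot 3.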